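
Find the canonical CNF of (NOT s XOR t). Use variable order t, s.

(t OR NOT s) AND (NOT t OR s)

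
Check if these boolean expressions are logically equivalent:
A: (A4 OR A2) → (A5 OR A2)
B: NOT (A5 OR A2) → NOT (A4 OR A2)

Yes, Contrapositive is always equivalent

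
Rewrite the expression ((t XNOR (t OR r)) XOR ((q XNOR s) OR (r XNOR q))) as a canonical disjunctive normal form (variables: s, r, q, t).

(NOT s AND NOT r AND q AND NOT t) OR (NOT s AND NOT r AND q AND t) OR (NOT s AND r AND NOT q AND NOT t) OR (NOT s AND r AND q AND NOT t) OR (s AND r AND NOT q AND t) OR (s AND r AND q AND NOT t)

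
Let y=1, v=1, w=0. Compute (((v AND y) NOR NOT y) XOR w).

Substituting: (((1 AND 1) NOR NOT 1) XOR 0)
= 0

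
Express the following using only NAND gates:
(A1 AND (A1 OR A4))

((A1 NAND ((A1 NAND A1) NAND (A4 NAND A4))) NAND (A1 NAND ((A1 NAND A1) NAND (A4 NAND A4))))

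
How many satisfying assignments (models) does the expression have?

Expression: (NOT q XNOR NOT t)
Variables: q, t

Satisfying assignments: (0,0), (1,1)
Count: 2 out of 4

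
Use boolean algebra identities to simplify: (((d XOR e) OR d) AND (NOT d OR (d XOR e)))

By distribution ((E OR v) AND (E OR NOT v) = E):
= (d XOR e)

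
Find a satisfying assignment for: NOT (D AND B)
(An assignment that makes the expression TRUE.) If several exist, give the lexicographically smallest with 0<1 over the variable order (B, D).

B=0, D=0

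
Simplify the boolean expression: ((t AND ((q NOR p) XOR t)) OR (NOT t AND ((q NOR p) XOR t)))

By distribution ((E AND v) OR (E AND NOT v) = E):
= ((q NOR p) XOR t)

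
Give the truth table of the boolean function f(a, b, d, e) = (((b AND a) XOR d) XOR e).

a | b | d | e | Output
----------------------
0 | 0 | 0 | 0 | 0
0 | 0 | 0 | 1 | 1
0 | 0 | 1 | 0 | 1
0 | 0 | 1 | 1 | 0
0 | 1 | 0 | 0 | 0
0 | 1 | 0 | 1 | 1
0 | 1 | 1 | 0 | 1
0 | 1 | 1 | 1 | 0
1 | 0 | 0 | 0 | 0
1 | 0 | 0 | 1 | 1
1 | 0 | 1 | 0 | 1
1 | 0 | 1 | 1 | 0
1 | 1 | 0 | 0 | 1
1 | 1 | 0 | 1 | 0
1 | 1 | 1 | 0 | 0
1 | 1 | 1 | 1 | 1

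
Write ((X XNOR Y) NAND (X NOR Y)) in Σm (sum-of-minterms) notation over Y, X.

Σm(1, 2, 3) = (NOT Y AND X) OR (Y AND NOT X) OR (Y AND X)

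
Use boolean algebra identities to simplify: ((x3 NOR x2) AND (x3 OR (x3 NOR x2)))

By absorption (E AND (E OR v) = E):
= (x3 NOR x2)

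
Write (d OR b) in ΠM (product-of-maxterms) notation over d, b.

ΠM(0) = (d OR b)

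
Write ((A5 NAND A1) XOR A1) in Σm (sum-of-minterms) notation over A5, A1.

Σm(0, 2, 3) = (NOT A5 AND NOT A1) OR (A5 AND NOT A1) OR (A5 AND A1)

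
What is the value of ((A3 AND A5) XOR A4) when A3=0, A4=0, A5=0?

Substituting: ((0 AND 0) XOR 0)
= 0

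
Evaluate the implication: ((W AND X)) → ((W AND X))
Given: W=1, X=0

Antecedent ((W AND X)) = 0; consequent ((W AND X)) = 0.
0 → 0 = 1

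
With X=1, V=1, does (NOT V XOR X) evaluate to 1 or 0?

Substituting: (NOT 1 XOR 1)
= 1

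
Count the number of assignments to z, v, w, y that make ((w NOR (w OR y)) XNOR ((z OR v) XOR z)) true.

Satisfying assignments: (0,0,0,1), (0,0,1,0), (0,0,1,1), (0,1,0,0), (1,0,0,1), (1,0,1,0), (1,0,1,1), (1,1,0,1), (1,1,1,0), (1,1,1,1)
Count: 10 out of 16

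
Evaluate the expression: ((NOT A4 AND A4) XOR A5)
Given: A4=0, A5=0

Substituting: ((NOT 0 AND 0) XOR 0)
= 0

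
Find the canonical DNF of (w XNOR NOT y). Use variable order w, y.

(NOT w AND y) OR (w AND NOT y)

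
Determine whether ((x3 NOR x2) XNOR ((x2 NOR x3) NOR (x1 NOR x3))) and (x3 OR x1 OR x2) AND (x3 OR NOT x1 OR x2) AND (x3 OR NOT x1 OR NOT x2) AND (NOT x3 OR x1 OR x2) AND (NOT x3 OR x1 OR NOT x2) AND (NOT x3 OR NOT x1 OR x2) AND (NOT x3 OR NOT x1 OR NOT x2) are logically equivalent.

Yes, they are equivalent — the two output columns agree on all 8 assignments:
x3 | x1 | x2 | Expression 1 | Expression 2
------------------------------------------
0 | 0 | 0 | 0 | 0
0 | 0 | 1 | 1 | 1
0 | 1 | 0 | 0 | 0
0 | 1 | 1 | 0 | 0
1 | 0 | 0 | 0 | 0
1 | 0 | 1 | 0 | 0
1 | 1 | 0 | 0 | 0
1 | 1 | 1 | 0 | 0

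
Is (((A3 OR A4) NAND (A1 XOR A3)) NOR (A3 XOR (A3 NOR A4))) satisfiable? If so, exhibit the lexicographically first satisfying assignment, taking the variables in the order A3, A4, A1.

A3=0, A4=1, A1=1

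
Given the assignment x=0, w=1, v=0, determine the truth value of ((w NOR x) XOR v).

Substituting: ((1 NOR 0) XOR 0)
= 0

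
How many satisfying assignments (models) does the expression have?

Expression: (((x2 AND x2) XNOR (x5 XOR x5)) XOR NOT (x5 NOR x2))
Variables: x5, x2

Satisfying assignments: (0,0), (0,1), (1,1)
Count: 3 out of 4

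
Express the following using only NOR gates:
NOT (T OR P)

(((T NOR P) NOR (T NOR P)) NOR ((T NOR P) NOR (T NOR P)))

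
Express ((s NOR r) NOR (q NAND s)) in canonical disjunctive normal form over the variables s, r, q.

(s AND NOT r AND q) OR (s AND r AND q)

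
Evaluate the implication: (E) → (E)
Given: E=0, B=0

Antecedent (E) = 0; consequent (E) = 0.
0 → 0 = 1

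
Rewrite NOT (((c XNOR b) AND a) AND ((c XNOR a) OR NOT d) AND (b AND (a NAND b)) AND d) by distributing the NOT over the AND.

NOT ((c XNOR b) AND a) OR NOT ((c XNOR a) OR NOT d) OR NOT (b AND (a NAND b)) OR NOT d
De Morgan's: NOT(AND of terms) = OR of negations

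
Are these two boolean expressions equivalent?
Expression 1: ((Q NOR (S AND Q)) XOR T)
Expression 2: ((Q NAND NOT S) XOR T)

No. Counterexample: with Q=1, T=0, S=1, Expression 1 = 0 but Expression 2 = 1.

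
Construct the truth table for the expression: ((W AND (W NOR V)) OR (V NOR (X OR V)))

V | X | W | Output
------------------
0 | 0 | 0 | 1
0 | 0 | 1 | 1
0 | 1 | 0 | 0
0 | 1 | 1 | 0
1 | 0 | 0 | 0
1 | 0 | 1 | 0
1 | 1 | 0 | 0
1 | 1 | 1 | 0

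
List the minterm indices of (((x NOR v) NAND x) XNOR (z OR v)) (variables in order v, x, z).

Σm(1, 3, 4, 5, 6, 7) = (NOT v AND NOT x AND z) OR (NOT v AND x AND z) OR (v AND NOT x AND NOT z) OR (v AND NOT x AND z) OR (v AND x AND NOT z) OR (v AND x AND z)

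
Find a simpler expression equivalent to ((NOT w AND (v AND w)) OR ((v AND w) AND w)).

By distribution ((E AND v) OR (E AND NOT v) = E):
= (v AND w)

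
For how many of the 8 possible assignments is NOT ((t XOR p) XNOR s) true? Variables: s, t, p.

Satisfying assignments: (0,0,1), (0,1,0), (1,0,0), (1,1,1)
Count: 4 out of 8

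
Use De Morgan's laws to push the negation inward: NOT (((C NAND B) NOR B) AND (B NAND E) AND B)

NOT ((C NAND B) NOR B) OR NOT (B NAND E) OR NOT B
De Morgan's: NOT(AND of terms) = OR of negations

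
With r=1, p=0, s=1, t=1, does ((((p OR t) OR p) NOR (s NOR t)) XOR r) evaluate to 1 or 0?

Substituting: ((((0 OR 1) OR 0) NOR (1 NOR 1)) XOR 1)
= 1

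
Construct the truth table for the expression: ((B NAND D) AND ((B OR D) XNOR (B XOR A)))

A | D | B | Output
------------------
0 | 0 | 0 | 1
0 | 0 | 1 | 1
0 | 1 | 0 | 0
0 | 1 | 1 | 0
1 | 0 | 0 | 0
1 | 0 | 1 | 0
1 | 1 | 0 | 1
1 | 1 | 1 | 0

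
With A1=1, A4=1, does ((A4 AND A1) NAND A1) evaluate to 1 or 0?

Substituting: ((1 AND 1) NAND 1)
= 0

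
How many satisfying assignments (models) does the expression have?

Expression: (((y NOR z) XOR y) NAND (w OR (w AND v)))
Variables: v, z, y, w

Satisfying assignments: (0,0,0,0), (0,0,1,0), (0,1,0,0), (0,1,0,1), (0,1,1,0), (1,0,0,0), (1,0,1,0), (1,1,0,0), (1,1,0,1), (1,1,1,0)
Count: 10 out of 16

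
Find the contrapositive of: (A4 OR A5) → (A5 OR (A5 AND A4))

Contrapositive: NOT (A5 OR (A5 AND A4)) → NOT (A4 OR A5)
Note: A statement and its contrapositive are logically equivalent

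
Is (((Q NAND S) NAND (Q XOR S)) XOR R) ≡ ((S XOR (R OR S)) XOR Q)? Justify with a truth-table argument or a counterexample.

No. Counterexample: with R=0, Q=0, S=0, Expression 1 = 1 but Expression 2 = 0.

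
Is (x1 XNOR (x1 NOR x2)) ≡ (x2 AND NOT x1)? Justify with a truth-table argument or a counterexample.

Yes, they are equivalent — the two output columns agree on all 4 assignments:
x2 | x1 | Expression 1 | Expression 2
-------------------------------------
0 | 0 | 0 | 0
0 | 1 | 0 | 0
1 | 0 | 1 | 1
1 | 1 | 0 | 0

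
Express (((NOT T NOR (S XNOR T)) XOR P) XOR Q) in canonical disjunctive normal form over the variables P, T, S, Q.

(NOT P AND NOT T AND NOT S AND Q) OR (NOT P AND NOT T AND S AND Q) OR (NOT P AND T AND NOT S AND NOT Q) OR (NOT P AND T AND S AND Q) OR (P AND NOT T AND NOT S AND NOT Q) OR (P AND NOT T AND S AND NOT Q) OR (P AND T AND NOT S AND Q) OR (P AND T AND S AND NOT Q)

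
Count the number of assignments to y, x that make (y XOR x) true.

Satisfying assignments: (0,1), (1,0)
Count: 2 out of 4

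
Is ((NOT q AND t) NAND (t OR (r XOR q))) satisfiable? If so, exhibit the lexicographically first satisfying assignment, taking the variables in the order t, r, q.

t=0, r=0, q=0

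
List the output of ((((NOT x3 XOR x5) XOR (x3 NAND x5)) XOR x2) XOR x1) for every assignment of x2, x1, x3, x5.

x2 | x1 | x3 | x5 | Output
--------------------------
0 | 0 | 0 | 0 | 0
0 | 0 | 0 | 1 | 1
0 | 0 | 1 | 0 | 1
0 | 0 | 1 | 1 | 1
0 | 1 | 0 | 0 | 1
0 | 1 | 0 | 1 | 0
0 | 1 | 1 | 0 | 0
0 | 1 | 1 | 1 | 0
1 | 0 | 0 | 0 | 1
1 | 0 | 0 | 1 | 0
1 | 0 | 1 | 0 | 0
1 | 0 | 1 | 1 | 0
1 | 1 | 0 | 0 | 0
1 | 1 | 0 | 1 | 1
1 | 1 | 1 | 0 | 1
1 | 1 | 1 | 1 | 1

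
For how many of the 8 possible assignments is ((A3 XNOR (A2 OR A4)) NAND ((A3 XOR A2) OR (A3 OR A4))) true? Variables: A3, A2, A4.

Satisfying assignments: (0,0,0), (0,0,1), (0,1,0), (0,1,1), (1,0,0)
Count: 5 out of 8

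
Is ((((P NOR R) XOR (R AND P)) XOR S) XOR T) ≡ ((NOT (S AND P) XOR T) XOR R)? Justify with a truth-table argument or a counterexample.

No. Counterexample: with S=0, P=1, T=0, R=0, Expression 1 = 0 but Expression 2 = 1.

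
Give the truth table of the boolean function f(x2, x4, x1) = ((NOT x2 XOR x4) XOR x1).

x2 | x4 | x1 | Output
---------------------
0 | 0 | 0 | 1
0 | 0 | 1 | 0
0 | 1 | 0 | 0
0 | 1 | 1 | 1
1 | 0 | 0 | 0
1 | 0 | 1 | 1
1 | 1 | 0 | 1
1 | 1 | 1 | 0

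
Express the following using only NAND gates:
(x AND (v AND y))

((x NAND ((v NAND y) NAND (v NAND y))) NAND (x NAND ((v NAND y) NAND (v NAND y))))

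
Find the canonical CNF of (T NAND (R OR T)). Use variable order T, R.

(NOT T OR R) AND (NOT T OR NOT R)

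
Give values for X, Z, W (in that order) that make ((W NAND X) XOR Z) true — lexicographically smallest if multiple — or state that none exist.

X=0, Z=0, W=0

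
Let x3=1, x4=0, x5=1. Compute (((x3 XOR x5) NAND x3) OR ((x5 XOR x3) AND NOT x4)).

Substituting: (((1 XOR 1) NAND 1) OR ((1 XOR 1) AND NOT 0))
= 1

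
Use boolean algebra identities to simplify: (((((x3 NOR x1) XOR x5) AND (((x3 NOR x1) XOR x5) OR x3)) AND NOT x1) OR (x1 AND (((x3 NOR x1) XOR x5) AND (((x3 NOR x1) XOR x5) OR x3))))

By distribution ((E AND v) OR (E AND NOT v) = E) then absorption (E AND (E OR v) = E):
= ((x3 NOR x1) XOR x5)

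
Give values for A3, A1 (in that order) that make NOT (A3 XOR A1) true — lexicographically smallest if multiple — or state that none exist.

A3=0, A1=0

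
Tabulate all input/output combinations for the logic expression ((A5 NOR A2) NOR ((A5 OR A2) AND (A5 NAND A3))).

A2 | A5 | A3 | Output
---------------------
0 | 0 | 0 | 0
0 | 0 | 1 | 0
0 | 1 | 0 | 0
0 | 1 | 1 | 1
1 | 0 | 0 | 0
1 | 0 | 1 | 0
1 | 1 | 0 | 0
1 | 1 | 1 | 1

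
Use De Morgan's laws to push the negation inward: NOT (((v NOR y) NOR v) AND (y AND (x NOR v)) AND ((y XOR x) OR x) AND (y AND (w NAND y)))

NOT ((v NOR y) NOR v) OR NOT (y AND (x NOR v)) OR NOT ((y XOR x) OR x) OR NOT (y AND (w NAND y))
De Morgan's: NOT(AND of terms) = OR of negations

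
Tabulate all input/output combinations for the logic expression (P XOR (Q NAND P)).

Q | P | Output
--------------
0 | 0 | 1
0 | 1 | 0
1 | 0 | 1
1 | 1 | 1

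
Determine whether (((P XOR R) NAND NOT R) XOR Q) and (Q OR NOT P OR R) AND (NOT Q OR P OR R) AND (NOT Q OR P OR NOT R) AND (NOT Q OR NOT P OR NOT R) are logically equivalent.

Yes, they are equivalent — the two output columns agree on all 8 assignments:
Q | P | R | Expression 1 | Expression 2
---------------------------------------
0 | 0 | 0 | 1 | 1
0 | 0 | 1 | 1 | 1
0 | 1 | 0 | 0 | 0
0 | 1 | 1 | 1 | 1
1 | 0 | 0 | 0 | 0
1 | 0 | 1 | 0 | 0
1 | 1 | 0 | 1 | 1
1 | 1 | 1 | 0 | 0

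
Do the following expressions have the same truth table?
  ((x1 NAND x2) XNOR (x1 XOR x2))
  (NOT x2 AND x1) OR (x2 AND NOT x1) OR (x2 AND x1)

Yes, they are equivalent — the two output columns agree on all 4 assignments:
x2 | x1 | Expression 1 | Expression 2
-------------------------------------
0 | 0 | 0 | 0
0 | 1 | 1 | 1
1 | 0 | 1 | 1
1 | 1 | 1 | 1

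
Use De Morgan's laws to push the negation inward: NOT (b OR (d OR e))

NOT b AND NOT (d OR e)
De Morgan's: NOT(OR of terms) = AND of negations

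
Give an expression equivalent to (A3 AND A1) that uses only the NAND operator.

((A3 NAND A1) NAND (A3 NAND A1))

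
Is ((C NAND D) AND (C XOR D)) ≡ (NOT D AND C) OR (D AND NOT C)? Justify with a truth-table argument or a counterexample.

Yes, they are equivalent — the two output columns agree on all 4 assignments:
D | C | Expression 1 | Expression 2
-----------------------------------
0 | 0 | 0 | 0
0 | 1 | 1 | 1
1 | 0 | 1 | 1
1 | 1 | 0 | 0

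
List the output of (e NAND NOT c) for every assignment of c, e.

c | e | Output
--------------
0 | 0 | 1
0 | 1 | 0
1 | 0 | 1
1 | 1 | 1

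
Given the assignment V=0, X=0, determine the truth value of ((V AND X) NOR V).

Substituting: ((0 AND 0) NOR 0)
= 1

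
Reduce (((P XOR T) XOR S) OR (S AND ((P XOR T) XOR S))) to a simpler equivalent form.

By absorption (E OR (E AND v) = E):
= ((P XOR T) XOR S)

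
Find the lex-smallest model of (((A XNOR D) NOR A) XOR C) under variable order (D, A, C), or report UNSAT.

D=0, A=0, C=1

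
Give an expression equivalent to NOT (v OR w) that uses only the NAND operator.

(((v NAND v) NAND (w NAND w)) NAND ((v NAND v) NAND (w NAND w)))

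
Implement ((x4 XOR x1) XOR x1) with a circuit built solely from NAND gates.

((((x4 NAND (x4 NAND x1)) NAND (x1 NAND (x4 NAND x1))) NAND (((x4 NAND (x4 NAND x1)) NAND (x1 NAND (x4 NAND x1))) NAND x1)) NAND (x1 NAND (((x4 NAND (x4 NAND x1)) NAND (x1 NAND (x4 NAND x1))) NAND x1)))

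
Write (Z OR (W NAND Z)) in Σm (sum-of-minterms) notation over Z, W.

Σm(0, 1, 2, 3) = (NOT Z AND NOT W) OR (NOT Z AND W) OR (Z AND NOT W) OR (Z AND W)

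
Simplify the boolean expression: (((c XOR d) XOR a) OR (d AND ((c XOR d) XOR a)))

By absorption (E OR (E AND v) = E):
= ((c XOR d) XOR a)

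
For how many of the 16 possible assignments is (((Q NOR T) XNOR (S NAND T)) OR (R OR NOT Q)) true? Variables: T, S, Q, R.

Satisfying assignments: (0,0,0,0), (0,0,0,1), (0,0,1,1), (0,1,0,0), (0,1,0,1), (0,1,1,1), (1,0,0,0), (1,0,0,1), (1,0,1,1), (1,1,0,0), (1,1,0,1), (1,1,1,0), (1,1,1,1)
Count: 13 out of 16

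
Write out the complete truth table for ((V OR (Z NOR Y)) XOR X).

X | Z | Y | V | Output
----------------------
0 | 0 | 0 | 0 | 1
0 | 0 | 0 | 1 | 1
0 | 0 | 1 | 0 | 0
0 | 0 | 1 | 1 | 1
0 | 1 | 0 | 0 | 0
0 | 1 | 0 | 1 | 1
0 | 1 | 1 | 0 | 0
0 | 1 | 1 | 1 | 1
1 | 0 | 0 | 0 | 0
1 | 0 | 0 | 1 | 0
1 | 0 | 1 | 0 | 1
1 | 0 | 1 | 1 | 0
1 | 1 | 0 | 0 | 1
1 | 1 | 0 | 1 | 0
1 | 1 | 1 | 0 | 1
1 | 1 | 1 | 1 | 0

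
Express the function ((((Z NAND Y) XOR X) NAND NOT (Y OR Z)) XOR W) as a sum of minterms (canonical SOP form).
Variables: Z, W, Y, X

Σm(1, 2, 3, 4, 8, 9, 10, 11) = (NOT Z AND NOT W AND NOT Y AND X) OR (NOT Z AND NOT W AND Y AND NOT X) OR (NOT Z AND NOT W AND Y AND X) OR (NOT Z AND W AND NOT Y AND NOT X) OR (Z AND NOT W AND NOT Y AND NOT X) OR (Z AND NOT W AND NOT Y AND X) OR (Z AND NOT W AND Y AND NOT X) OR (Z AND NOT W AND Y AND X)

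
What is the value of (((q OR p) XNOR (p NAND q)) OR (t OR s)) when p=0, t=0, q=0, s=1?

Substituting: (((0 OR 0) XNOR (0 NAND 0)) OR (0 OR 1))
= 1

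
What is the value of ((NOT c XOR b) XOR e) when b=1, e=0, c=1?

Substituting: ((NOT 1 XOR 1) XOR 0)
= 1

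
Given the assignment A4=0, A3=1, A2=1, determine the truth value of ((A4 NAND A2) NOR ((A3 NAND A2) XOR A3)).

Substituting: ((0 NAND 1) NOR ((1 NAND 1) XOR 1))
= 0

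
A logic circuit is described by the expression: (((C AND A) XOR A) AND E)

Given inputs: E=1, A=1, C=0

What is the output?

Substituting: (((0 AND 1) XOR 1) AND 1)
= 1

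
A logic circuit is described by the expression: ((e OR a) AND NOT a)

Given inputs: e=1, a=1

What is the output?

Substituting: ((1 OR 1) AND NOT 1)
= 0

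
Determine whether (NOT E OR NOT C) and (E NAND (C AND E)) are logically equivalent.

Yes, they are equivalent — the two output columns agree on all 4 assignments:
E | C | Expression 1 | Expression 2
-----------------------------------
0 | 0 | 1 | 1
0 | 1 | 1 | 1
1 | 0 | 1 | 1
1 | 1 | 0 | 0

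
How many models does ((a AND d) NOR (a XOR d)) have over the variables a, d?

Satisfying assignments: (0,0)
Count: 1 out of 4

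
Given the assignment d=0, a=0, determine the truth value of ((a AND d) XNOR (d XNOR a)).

Substituting: ((0 AND 0) XNOR (0 XNOR 0))
= 0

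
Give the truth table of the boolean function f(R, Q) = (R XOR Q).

R | Q | Output
--------------
0 | 0 | 0
0 | 1 | 1
1 | 0 | 1
1 | 1 | 0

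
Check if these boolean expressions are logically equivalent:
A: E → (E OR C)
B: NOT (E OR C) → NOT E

Yes, Contrapositive is always equivalent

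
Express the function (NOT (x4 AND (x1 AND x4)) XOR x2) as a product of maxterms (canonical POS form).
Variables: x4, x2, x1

ΠM(2, 3, 5, 6) = (x4 OR NOT x2 OR x1) AND (x4 OR NOT x2 OR NOT x1) AND (NOT x4 OR x2 OR NOT x1) AND (NOT x4 OR NOT x2 OR x1)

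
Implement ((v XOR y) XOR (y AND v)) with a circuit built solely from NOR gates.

((((((((v NOR y) NOR (v NOR y)) NOR ((v NOR y) NOR (v NOR y))) NOR ((((v NOR v) NOR (y NOR y)) NOR ((v NOR v) NOR (y NOR y))) NOR (((v NOR v) NOR (y NOR y)) NOR ((v NOR v) NOR (y NOR y))))) NOR ((y NOR y) NOR (v NOR v))) NOR (((((v NOR y) NOR (v NOR y)) NOR ((v NOR y) NOR (v NOR y))) NOR ((((v NOR v) NOR (y NOR y)) NOR ((v NOR v) NOR (y NOR y))) NOR (((v NOR v) NOR (y NOR y)) NOR ((v NOR v) NOR (y NOR y))))) NOR ((y NOR y) NOR (v NOR v)))) NOR ((((((v NOR y) NOR (v NOR y)) NOR ((v NOR y) NOR (v NOR y))) NOR ((((v NOR v) NOR (y NOR y)) NOR ((v NOR v) NOR (y NOR y))) NOR (((v NOR v) NOR (y NOR y)) NOR ((v NOR v) NOR (y NOR y))))) NOR ((y NOR y) NOR (v NOR v))) NOR (((((v NOR y) NOR (v NOR y)) NOR ((v NOR y) NOR (v NOR y))) NOR ((((v NOR v) NOR (y NOR y)) NOR ((v NOR v) NOR (y NOR y))) NOR (((v NOR v) NOR (y NOR y)) NOR ((v NOR v) NOR (y NOR y))))) NOR ((y NOR y) NOR (v NOR v))))) NOR ((((((((v NOR y) NOR (v NOR y)) NOR ((v NOR y) NOR (v NOR y))) NOR ((((v NOR v) NOR (y NOR y)) NOR ((v NOR v) NOR (y NOR y))) NOR (((v NOR v) NOR (y NOR y)) NOR ((v NOR v) NOR (y NOR y))))) NOR ((((v NOR y) NOR (v NOR y)) NOR ((v NOR y) NOR (v NOR y))) NOR ((((v NOR v) NOR (y NOR y)) NOR ((v NOR v) NOR (y NOR y))) NOR (((v NOR v) NOR (y NOR y)) NOR ((v NOR v) NOR (y NOR y)))))) NOR (((y NOR y) NOR (v NOR v)) NOR ((y NOR y) NOR (v NOR v)))) NOR ((((((v NOR y) NOR (v NOR y)) NOR ((v NOR y) NOR (v NOR y))) NOR ((((v NOR v) NOR (y NOR y)) NOR ((v NOR v) NOR (y NOR y))) NOR (((v NOR v) NOR (y NOR y)) NOR ((v NOR v) NOR (y NOR y))))) NOR ((((v NOR y) NOR (v NOR y)) NOR ((v NOR y) NOR (v NOR y))) NOR ((((v NOR v) NOR (y NOR y)) NOR ((v NOR v) NOR (y NOR y))) NOR (((v NOR v) NOR (y NOR y)) NOR ((v NOR v) NOR (y NOR y)))))) NOR (((y NOR y) NOR (v NOR v)) NOR ((y NOR y) NOR (v NOR v))))) NOR (((((((v NOR y) NOR (v NOR y)) NOR ((v NOR y) NOR (v NOR y))) NOR ((((v NOR v) NOR (y NOR y)) NOR ((v NOR v) NOR (y NOR y))) NOR (((v NOR v) NOR (y NOR y)) NOR ((v NOR v) NOR (y NOR y))))) NOR ((((v NOR y) NOR (v NOR y)) NOR ((v NOR y) NOR (v NOR y))) NOR ((((v NOR v) NOR (y NOR y)) NOR ((v NOR v) NOR (y NOR y))) NOR (((v NOR v) NOR (y NOR y)) NOR ((v NOR v) NOR (y NOR y)))))) NOR (((y NOR y) NOR (v NOR v)) NOR ((y NOR y) NOR (v NOR v)))) NOR ((((((v NOR y) NOR (v NOR y)) NOR ((v NOR y) NOR (v NOR y))) NOR ((((v NOR v) NOR (y NOR y)) NOR ((v NOR v) NOR (y NOR y))) NOR (((v NOR v) NOR (y NOR y)) NOR ((v NOR v) NOR (y NOR y))))) NOR ((((v NOR y) NOR (v NOR y)) NOR ((v NOR y) NOR (v NOR y))) NOR ((((v NOR v) NOR (y NOR y)) NOR ((v NOR v) NOR (y NOR y))) NOR (((v NOR v) NOR (y NOR y)) NOR ((v NOR v) NOR (y NOR y)))))) NOR (((y NOR y) NOR (v NOR v)) NOR ((y NOR y) NOR (v NOR v)))))))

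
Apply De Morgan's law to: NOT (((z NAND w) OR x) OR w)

NOT ((z NAND w) OR x) AND NOT w
De Morgan's: NOT(OR of terms) = AND of negations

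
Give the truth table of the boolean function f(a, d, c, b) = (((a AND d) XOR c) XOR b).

a | d | c | b | Output
----------------------
0 | 0 | 0 | 0 | 0
0 | 0 | 0 | 1 | 1
0 | 0 | 1 | 0 | 1
0 | 0 | 1 | 1 | 0
0 | 1 | 0 | 0 | 0
0 | 1 | 0 | 1 | 1
0 | 1 | 1 | 0 | 1
0 | 1 | 1 | 1 | 0
1 | 0 | 0 | 0 | 0
1 | 0 | 0 | 1 | 1
1 | 0 | 1 | 0 | 1
1 | 0 | 1 | 1 | 0
1 | 1 | 0 | 0 | 1
1 | 1 | 0 | 1 | 0
1 | 1 | 1 | 0 | 0
1 | 1 | 1 | 1 | 1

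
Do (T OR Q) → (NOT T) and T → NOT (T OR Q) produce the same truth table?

Yes, Contrapositive is always equivalent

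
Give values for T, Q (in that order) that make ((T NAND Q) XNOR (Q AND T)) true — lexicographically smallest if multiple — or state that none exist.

UNSATISFIABLE - no assignment makes this expression true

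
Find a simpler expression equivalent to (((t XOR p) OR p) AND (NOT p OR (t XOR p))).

By distribution ((E OR v) AND (E OR NOT v) = E):
= (t XOR p)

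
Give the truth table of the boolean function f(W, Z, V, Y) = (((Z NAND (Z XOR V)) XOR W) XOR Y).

W | Z | V | Y | Output
----------------------
0 | 0 | 0 | 0 | 1
0 | 0 | 0 | 1 | 0
0 | 0 | 1 | 0 | 1
0 | 0 | 1 | 1 | 0
0 | 1 | 0 | 0 | 0
0 | 1 | 0 | 1 | 1
0 | 1 | 1 | 0 | 1
0 | 1 | 1 | 1 | 0
1 | 0 | 0 | 0 | 0
1 | 0 | 0 | 1 | 1
1 | 0 | 1 | 0 | 0
1 | 0 | 1 | 1 | 1
1 | 1 | 0 | 0 | 1
1 | 1 | 0 | 1 | 0
1 | 1 | 1 | 0 | 0
1 | 1 | 1 | 1 | 1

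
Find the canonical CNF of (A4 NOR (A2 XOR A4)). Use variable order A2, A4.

(A2 OR NOT A4) AND (NOT A2 OR A4) AND (NOT A2 OR NOT A4)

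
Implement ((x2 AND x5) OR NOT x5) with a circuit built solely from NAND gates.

((((x2 NAND x5) NAND (x2 NAND x5)) NAND ((x2 NAND x5) NAND (x2 NAND x5))) NAND ((x5 NAND x5) NAND (x5 NAND x5)))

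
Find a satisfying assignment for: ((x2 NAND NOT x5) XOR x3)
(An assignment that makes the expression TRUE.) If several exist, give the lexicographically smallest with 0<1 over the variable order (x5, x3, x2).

x5=0, x3=0, x2=0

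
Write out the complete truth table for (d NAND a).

a | d | Output
--------------
0 | 0 | 1
0 | 1 | 1
1 | 0 | 1
1 | 1 | 0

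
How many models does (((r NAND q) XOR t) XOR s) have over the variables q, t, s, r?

Satisfying assignments: (0,0,0,0), (0,0,0,1), (0,1,1,0), (0,1,1,1), (1,0,0,0), (1,0,1,1), (1,1,0,1), (1,1,1,0)
Count: 8 out of 16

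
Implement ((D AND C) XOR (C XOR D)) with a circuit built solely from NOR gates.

((((((D NOR D) NOR (C NOR C)) NOR ((((C NOR D) NOR (C NOR D)) NOR ((C NOR D) NOR (C NOR D))) NOR ((((C NOR C) NOR (D NOR D)) NOR ((C NOR C) NOR (D NOR D))) NOR (((C NOR C) NOR (D NOR D)) NOR ((C NOR C) NOR (D NOR D)))))) NOR (((D NOR D) NOR (C NOR C)) NOR ((((C NOR D) NOR (C NOR D)) NOR ((C NOR D) NOR (C NOR D))) NOR ((((C NOR C) NOR (D NOR D)) NOR ((C NOR C) NOR (D NOR D))) NOR (((C NOR C) NOR (D NOR D)) NOR ((C NOR C) NOR (D NOR D))))))) NOR ((((D NOR D) NOR (C NOR C)) NOR ((((C NOR D) NOR (C NOR D)) NOR ((C NOR D) NOR (C NOR D))) NOR ((((C NOR C) NOR (D NOR D)) NOR ((C NOR C) NOR (D NOR D))) NOR (((C NOR C) NOR (D NOR D)) NOR ((C NOR C) NOR (D NOR D)))))) NOR (((D NOR D) NOR (C NOR C)) NOR ((((C NOR D) NOR (C NOR D)) NOR ((C NOR D) NOR (C NOR D))) NOR ((((C NOR C) NOR (D NOR D)) NOR ((C NOR C) NOR (D NOR D))) NOR (((C NOR C) NOR (D NOR D)) NOR ((C NOR C) NOR (D NOR D)))))))) NOR ((((((D NOR D) NOR (C NOR C)) NOR ((D NOR D) NOR (C NOR C))) NOR (((((C NOR D) NOR (C NOR D)) NOR ((C NOR D) NOR (C NOR D))) NOR ((((C NOR C) NOR (D NOR D)) NOR ((C NOR C) NOR (D NOR D))) NOR (((C NOR C) NOR (D NOR D)) NOR ((C NOR C) NOR (D NOR D))))) NOR ((((C NOR D) NOR (C NOR D)) NOR ((C NOR D) NOR (C NOR D))) NOR ((((C NOR C) NOR (D NOR D)) NOR ((C NOR C) NOR (D NOR D))) NOR (((C NOR C) NOR (D NOR D)) NOR ((C NOR C) NOR (D NOR D))))))) NOR ((((D NOR D) NOR (C NOR C)) NOR ((D NOR D) NOR (C NOR C))) NOR (((((C NOR D) NOR (C NOR D)) NOR ((C NOR D) NOR (C NOR D))) NOR ((((C NOR C) NOR (D NOR D)) NOR ((C NOR C) NOR (D NOR D))) NOR (((C NOR C) NOR (D NOR D)) NOR ((C NOR C) NOR (D NOR D))))) NOR ((((C NOR D) NOR (C NOR D)) NOR ((C NOR D) NOR (C NOR D))) NOR ((((C NOR C) NOR (D NOR D)) NOR ((C NOR C) NOR (D NOR D))) NOR (((C NOR C) NOR (D NOR D)) NOR ((C NOR C) NOR (D NOR D)))))))) NOR (((((D NOR D) NOR (C NOR C)) NOR ((D NOR D) NOR (C NOR C))) NOR (((((C NOR D) NOR (C NOR D)) NOR ((C NOR D) NOR (C NOR D))) NOR ((((C NOR C) NOR (D NOR D)) NOR ((C NOR C) NOR (D NOR D))) NOR (((C NOR C) NOR (D NOR D)) NOR ((C NOR C) NOR (D NOR D))))) NOR ((((C NOR D) NOR (C NOR D)) NOR ((C NOR D) NOR (C NOR D))) NOR ((((C NOR C) NOR (D NOR D)) NOR ((C NOR C) NOR (D NOR D))) NOR (((C NOR C) NOR (D NOR D)) NOR ((C NOR C) NOR (D NOR D))))))) NOR ((((D NOR D) NOR (C NOR C)) NOR ((D NOR D) NOR (C NOR C))) NOR (((((C NOR D) NOR (C NOR D)) NOR ((C NOR D) NOR (C NOR D))) NOR ((((C NOR C) NOR (D NOR D)) NOR ((C NOR C) NOR (D NOR D))) NOR (((C NOR C) NOR (D NOR D)) NOR ((C NOR C) NOR (D NOR D))))) NOR ((((C NOR D) NOR (C NOR D)) NOR ((C NOR D) NOR (C NOR D))) NOR ((((C NOR C) NOR (D NOR D)) NOR ((C NOR C) NOR (D NOR D))) NOR (((C NOR C) NOR (D NOR D)) NOR ((C NOR C) NOR (D NOR D))))))))))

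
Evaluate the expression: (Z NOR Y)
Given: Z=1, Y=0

Substituting: (1 NOR 0)
= 0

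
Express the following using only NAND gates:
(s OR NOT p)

((s NAND s) NAND ((p NAND p) NAND (p NAND p)))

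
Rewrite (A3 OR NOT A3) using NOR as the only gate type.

((A3 NOR (A3 NOR A3)) NOR (A3 NOR (A3 NOR A3)))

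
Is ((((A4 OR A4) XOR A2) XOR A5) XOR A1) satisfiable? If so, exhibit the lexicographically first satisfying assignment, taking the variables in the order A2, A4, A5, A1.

A2=0, A4=0, A5=0, A1=1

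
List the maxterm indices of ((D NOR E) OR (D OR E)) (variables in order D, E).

ΠM() = TRUE (no maxterms)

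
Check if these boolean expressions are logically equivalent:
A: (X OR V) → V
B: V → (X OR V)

No, Converse is not equivalent to original (counterexample: Z=0, V=0, X=1)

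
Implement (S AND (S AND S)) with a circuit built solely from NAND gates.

((S NAND ((S NAND S) NAND (S NAND S))) NAND (S NAND ((S NAND S) NAND (S NAND S))))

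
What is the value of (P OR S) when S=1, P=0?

Substituting: (0 OR 1)
= 1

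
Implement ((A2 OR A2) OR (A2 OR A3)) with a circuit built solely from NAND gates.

((((A2 NAND A2) NAND (A2 NAND A2)) NAND ((A2 NAND A2) NAND (A2 NAND A2))) NAND (((A2 NAND A2) NAND (A3 NAND A3)) NAND ((A2 NAND A2) NAND (A3 NAND A3))))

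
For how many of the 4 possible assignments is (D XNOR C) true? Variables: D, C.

Satisfying assignments: (0,0), (1,1)
Count: 2 out of 4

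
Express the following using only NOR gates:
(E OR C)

((E NOR C) NOR (E NOR C))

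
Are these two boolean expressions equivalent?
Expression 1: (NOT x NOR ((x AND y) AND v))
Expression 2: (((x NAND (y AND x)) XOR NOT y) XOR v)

No. Counterexample: with x=0, y=0, v=1, Expression 1 = 0 but Expression 2 = 1.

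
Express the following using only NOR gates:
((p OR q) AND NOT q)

((((p NOR q) NOR (p NOR q)) NOR ((p NOR q) NOR (p NOR q))) NOR ((q NOR q) NOR (q NOR q)))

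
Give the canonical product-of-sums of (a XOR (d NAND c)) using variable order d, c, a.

ΠM(1, 3, 5, 6) = (d OR c OR NOT a) AND (d OR NOT c OR NOT a) AND (NOT d OR c OR NOT a) AND (NOT d OR NOT c OR a)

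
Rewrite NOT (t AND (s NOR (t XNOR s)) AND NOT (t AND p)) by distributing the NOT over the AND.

NOT t OR NOT (s NOR (t XNOR s)) OR (t AND p)
De Morgan's: NOT(AND of terms) = OR of negations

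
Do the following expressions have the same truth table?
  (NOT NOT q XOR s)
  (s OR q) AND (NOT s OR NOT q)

Yes, they are equivalent — the two output columns agree on all 4 assignments:
s | q | Expression 1 | Expression 2
-----------------------------------
0 | 0 | 0 | 0
0 | 1 | 1 | 1
1 | 0 | 1 | 1
1 | 1 | 0 | 0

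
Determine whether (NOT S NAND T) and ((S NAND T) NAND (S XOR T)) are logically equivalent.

No. Counterexample: with S=1, T=0, Expression 1 = 1 but Expression 2 = 0.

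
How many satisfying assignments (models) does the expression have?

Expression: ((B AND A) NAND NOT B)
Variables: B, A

Satisfying assignments: (0,0), (0,1), (1,0), (1,1)
Count: 4 out of 4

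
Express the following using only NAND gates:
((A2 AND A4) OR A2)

((((A2 NAND A4) NAND (A2 NAND A4)) NAND ((A2 NAND A4) NAND (A2 NAND A4))) NAND (A2 NAND A2))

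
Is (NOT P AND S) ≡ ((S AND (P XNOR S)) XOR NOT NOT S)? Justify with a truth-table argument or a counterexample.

Yes, they are equivalent — the two output columns agree on all 4 assignments:
P | S | Expression 1 | Expression 2
-----------------------------------
0 | 0 | 0 | 0
0 | 1 | 1 | 1
1 | 0 | 0 | 0
1 | 1 | 0 | 0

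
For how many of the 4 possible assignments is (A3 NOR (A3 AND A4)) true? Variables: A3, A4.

Satisfying assignments: (0,0), (0,1)
Count: 2 out of 4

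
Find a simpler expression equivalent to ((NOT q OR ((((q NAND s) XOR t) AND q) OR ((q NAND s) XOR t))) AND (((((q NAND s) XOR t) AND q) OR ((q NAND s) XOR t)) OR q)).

By distribution ((E OR v) AND (E OR NOT v) = E) then absorption (E OR (E AND v) = E):
= ((q NAND s) XOR t)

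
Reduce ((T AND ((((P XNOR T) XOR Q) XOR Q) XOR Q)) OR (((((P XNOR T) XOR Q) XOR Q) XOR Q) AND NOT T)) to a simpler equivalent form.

By distribution ((E AND v) OR (E AND NOT v) = E) then XOR self-cancellation ((E XOR v) XOR v = E):
= ((P XNOR T) XOR Q)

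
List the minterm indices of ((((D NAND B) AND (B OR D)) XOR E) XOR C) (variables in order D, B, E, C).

Σm(1, 2, 4, 7, 8, 11, 13, 14) = (NOT D AND NOT B AND NOT E AND C) OR (NOT D AND NOT B AND E AND NOT C) OR (NOT D AND B AND NOT E AND NOT C) OR (NOT D AND B AND E AND C) OR (D AND NOT B AND NOT E AND NOT C) OR (D AND NOT B AND E AND C) OR (D AND B AND NOT E AND C) OR (D AND B AND E AND NOT C)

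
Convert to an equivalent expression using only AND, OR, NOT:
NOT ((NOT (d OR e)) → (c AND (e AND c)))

(NOT (d OR e)) AND NOT (c AND (e AND c))
(Negated implication: NOT(A → B) = A AND NOT B)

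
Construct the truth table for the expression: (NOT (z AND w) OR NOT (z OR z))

z | w | Output
--------------
0 | 0 | 1
0 | 1 | 1
1 | 0 | 1
1 | 1 | 0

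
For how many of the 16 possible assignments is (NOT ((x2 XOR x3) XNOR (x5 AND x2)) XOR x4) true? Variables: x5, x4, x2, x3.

Satisfying assignments: (0,0,0,1), (0,0,1,0), (0,1,0,0), (0,1,1,1), (1,0,0,1), (1,0,1,1), (1,1,0,0), (1,1,1,0)
Count: 8 out of 16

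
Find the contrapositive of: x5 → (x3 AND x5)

Contrapositive: NOT (x3 AND x5) → NOT x5
Note: A statement and its contrapositive are logically equivalent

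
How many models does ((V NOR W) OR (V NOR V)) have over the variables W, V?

Satisfying assignments: (0,0), (1,0)
Count: 2 out of 4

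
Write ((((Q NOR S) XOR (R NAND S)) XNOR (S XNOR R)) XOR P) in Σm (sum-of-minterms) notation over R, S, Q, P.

Σm(1, 2, 5, 7, 8, 11, 13, 15) = (NOT R AND NOT S AND NOT Q AND P) OR (NOT R AND NOT S AND Q AND NOT P) OR (NOT R AND S AND NOT Q AND P) OR (NOT R AND S AND Q AND P) OR (R AND NOT S AND NOT Q AND NOT P) OR (R AND NOT S AND Q AND P) OR (R AND S AND NOT Q AND P) OR (R AND S AND Q AND P)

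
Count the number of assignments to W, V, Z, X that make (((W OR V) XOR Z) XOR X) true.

Satisfying assignments: (0,0,0,1), (0,0,1,0), (0,1,0,0), (0,1,1,1), (1,0,0,0), (1,0,1,1), (1,1,0,0), (1,1,1,1)
Count: 8 out of 16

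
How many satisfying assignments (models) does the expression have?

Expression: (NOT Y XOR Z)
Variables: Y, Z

Satisfying assignments: (0,0), (1,1)
Count: 2 out of 4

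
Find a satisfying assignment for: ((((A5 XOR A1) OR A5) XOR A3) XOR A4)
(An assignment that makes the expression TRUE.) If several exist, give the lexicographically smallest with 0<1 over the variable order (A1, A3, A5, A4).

A1=0, A3=0, A5=0, A4=1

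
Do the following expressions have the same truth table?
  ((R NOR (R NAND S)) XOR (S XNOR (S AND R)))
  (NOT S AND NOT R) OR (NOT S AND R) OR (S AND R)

Yes, they are equivalent — the two output columns agree on all 4 assignments:
S | R | Expression 1 | Expression 2
-----------------------------------
0 | 0 | 1 | 1
0 | 1 | 1 | 1
1 | 0 | 0 | 0
1 | 1 | 1 | 1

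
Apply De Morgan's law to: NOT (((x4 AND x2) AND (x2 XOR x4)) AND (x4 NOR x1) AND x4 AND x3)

NOT ((x4 AND x2) AND (x2 XOR x4)) OR NOT (x4 NOR x1) OR NOT x4 OR NOT x3
De Morgan's: NOT(AND of terms) = OR of negations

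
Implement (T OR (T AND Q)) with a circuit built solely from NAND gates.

((T NAND T) NAND (((T NAND Q) NAND (T NAND Q)) NAND ((T NAND Q) NAND (T NAND Q))))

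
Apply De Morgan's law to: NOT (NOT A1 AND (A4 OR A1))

A1 OR NOT (A4 OR A1)
De Morgan's: NOT(AND of terms) = OR of negations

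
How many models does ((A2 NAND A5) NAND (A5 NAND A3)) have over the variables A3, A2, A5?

Satisfying assignments: (0,1,1), (1,0,1), (1,1,1)
Count: 3 out of 8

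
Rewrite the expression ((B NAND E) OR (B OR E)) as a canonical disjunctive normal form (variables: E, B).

(NOT E AND NOT B) OR (NOT E AND B) OR (E AND NOT B) OR (E AND B)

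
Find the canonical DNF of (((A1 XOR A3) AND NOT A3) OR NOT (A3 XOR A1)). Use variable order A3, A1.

(NOT A3 AND NOT A1) OR (NOT A3 AND A1) OR (A3 AND A1)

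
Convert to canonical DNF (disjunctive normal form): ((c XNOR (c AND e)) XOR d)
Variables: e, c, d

(NOT e AND NOT c AND NOT d) OR (NOT e AND c AND d) OR (e AND NOT c AND NOT d) OR (e AND c AND NOT d)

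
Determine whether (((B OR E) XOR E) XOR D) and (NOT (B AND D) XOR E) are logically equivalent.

No. Counterexample: with D=0, B=0, E=0, Expression 1 = 0 but Expression 2 = 1.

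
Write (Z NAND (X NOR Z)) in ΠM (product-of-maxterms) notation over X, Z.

ΠM() = TRUE (no maxterms)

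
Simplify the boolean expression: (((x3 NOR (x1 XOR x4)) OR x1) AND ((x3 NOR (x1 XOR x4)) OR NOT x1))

By distribution ((E OR v) AND (E OR NOT v) = E):
= (x3 NOR (x1 XOR x4))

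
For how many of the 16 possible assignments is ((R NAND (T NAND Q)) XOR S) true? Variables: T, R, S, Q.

Satisfying assignments: (0,0,0,0), (0,0,0,1), (0,1,1,0), (0,1,1,1), (1,0,0,0), (1,0,0,1), (1,1,0,1), (1,1,1,0)
Count: 8 out of 16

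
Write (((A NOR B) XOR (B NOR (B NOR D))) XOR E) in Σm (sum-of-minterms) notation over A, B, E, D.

Σm(0, 3, 6, 7, 9, 10, 14, 15) = (NOT A AND NOT B AND NOT E AND NOT D) OR (NOT A AND NOT B AND E AND D) OR (NOT A AND B AND E AND NOT D) OR (NOT A AND B AND E AND D) OR (A AND NOT B AND NOT E AND D) OR (A AND NOT B AND E AND NOT D) OR (A AND B AND E AND NOT D) OR (A AND B AND E AND D)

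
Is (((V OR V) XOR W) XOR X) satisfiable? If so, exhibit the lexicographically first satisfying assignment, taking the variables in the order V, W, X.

V=0, W=0, X=1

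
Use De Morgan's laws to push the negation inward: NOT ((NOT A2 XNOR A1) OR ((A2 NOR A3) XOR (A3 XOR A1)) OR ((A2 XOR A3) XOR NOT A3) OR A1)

NOT (NOT A2 XNOR A1) AND NOT ((A2 NOR A3) XOR (A3 XOR A1)) AND NOT ((A2 XOR A3) XOR NOT A3) AND NOT A1
De Morgan's: NOT(OR of terms) = AND of negations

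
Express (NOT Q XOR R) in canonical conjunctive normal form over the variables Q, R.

(Q OR NOT R) AND (NOT Q OR R)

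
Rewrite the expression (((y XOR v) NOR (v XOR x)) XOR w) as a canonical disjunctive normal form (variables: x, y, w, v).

(NOT x AND NOT y AND NOT w AND NOT v) OR (NOT x AND NOT y AND w AND v) OR (NOT x AND y AND w AND NOT v) OR (NOT x AND y AND w AND v) OR (x AND NOT y AND w AND NOT v) OR (x AND NOT y AND w AND v) OR (x AND y AND NOT w AND v) OR (x AND y AND w AND NOT v)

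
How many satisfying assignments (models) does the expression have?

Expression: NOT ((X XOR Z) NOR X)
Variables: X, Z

Satisfying assignments: (0,1), (1,0), (1,1)
Count: 3 out of 4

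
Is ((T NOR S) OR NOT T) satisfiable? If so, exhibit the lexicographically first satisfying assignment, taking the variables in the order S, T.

S=0, T=0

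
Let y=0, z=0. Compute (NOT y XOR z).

Substituting: (NOT 0 XOR 0)
= 1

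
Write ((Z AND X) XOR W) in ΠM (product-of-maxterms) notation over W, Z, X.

ΠM(0, 1, 2, 7) = (W OR Z OR X) AND (W OR Z OR NOT X) AND (W OR NOT Z OR X) AND (NOT W OR NOT Z OR NOT X)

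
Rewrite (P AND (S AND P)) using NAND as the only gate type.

((P NAND ((S NAND P) NAND (S NAND P))) NAND (P NAND ((S NAND P) NAND (S NAND P))))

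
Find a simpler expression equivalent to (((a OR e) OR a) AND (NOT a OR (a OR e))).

By distribution ((E OR v) AND (E OR NOT v) = E):
= (a OR e)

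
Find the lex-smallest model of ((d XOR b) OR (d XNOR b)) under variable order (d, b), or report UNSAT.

d=0, b=0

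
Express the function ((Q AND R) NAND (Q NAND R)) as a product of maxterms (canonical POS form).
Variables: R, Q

ΠM() = TRUE (no maxterms)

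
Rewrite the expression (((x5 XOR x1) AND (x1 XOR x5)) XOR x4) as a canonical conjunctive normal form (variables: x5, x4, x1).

(x5 OR x4 OR x1) AND (x5 OR NOT x4 OR NOT x1) AND (NOT x5 OR x4 OR NOT x1) AND (NOT x5 OR NOT x4 OR x1)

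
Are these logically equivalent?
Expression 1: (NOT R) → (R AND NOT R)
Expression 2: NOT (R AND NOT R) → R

Yes, Contrapositive is always equivalent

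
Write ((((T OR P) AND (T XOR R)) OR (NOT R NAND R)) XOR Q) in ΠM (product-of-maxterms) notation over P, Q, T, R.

ΠM(4, 5, 6, 7, 12, 13, 14, 15) = (P OR NOT Q OR T OR R) AND (P OR NOT Q OR T OR NOT R) AND (P OR NOT Q OR NOT T OR R) AND (P OR NOT Q OR NOT T OR NOT R) AND (NOT P OR NOT Q OR T OR R) AND (NOT P OR NOT Q OR T OR NOT R) AND (NOT P OR NOT Q OR NOT T OR R) AND (NOT P OR NOT Q OR NOT T OR NOT R)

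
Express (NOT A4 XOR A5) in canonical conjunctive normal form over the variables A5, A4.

(A5 OR NOT A4) AND (NOT A5 OR A4)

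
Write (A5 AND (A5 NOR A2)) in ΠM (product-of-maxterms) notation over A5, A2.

ΠM(0, 1, 2, 3) = (A5 OR A2) AND (A5 OR NOT A2) AND (NOT A5 OR A2) AND (NOT A5 OR NOT A2)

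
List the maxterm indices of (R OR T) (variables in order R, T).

ΠM(0) = (R OR T)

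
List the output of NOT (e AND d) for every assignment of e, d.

e | d | Output
--------------
0 | 0 | 1
0 | 1 | 1
1 | 0 | 1
1 | 1 | 0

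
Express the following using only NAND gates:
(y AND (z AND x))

((y NAND ((z NAND x) NAND (z NAND x))) NAND (y NAND ((z NAND x) NAND (z NAND x))))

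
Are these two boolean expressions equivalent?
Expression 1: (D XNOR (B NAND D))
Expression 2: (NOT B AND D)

Yes, they are equivalent — the two output columns agree on all 4 assignments:
B | D | Expression 1 | Expression 2
-----------------------------------
0 | 0 | 0 | 0
0 | 1 | 1 | 1
1 | 0 | 0 | 0
1 | 1 | 0 | 0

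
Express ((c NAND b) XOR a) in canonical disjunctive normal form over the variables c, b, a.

(NOT c AND NOT b AND NOT a) OR (NOT c AND b AND NOT a) OR (c AND NOT b AND NOT a) OR (c AND b AND a)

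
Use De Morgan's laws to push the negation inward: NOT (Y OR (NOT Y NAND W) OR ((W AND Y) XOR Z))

NOT Y AND NOT (NOT Y NAND W) AND NOT ((W AND Y) XOR Z)
De Morgan's: NOT(OR of terms) = AND of negations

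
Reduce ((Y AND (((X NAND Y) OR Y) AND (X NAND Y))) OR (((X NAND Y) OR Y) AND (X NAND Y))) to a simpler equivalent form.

By absorption (E OR (E AND v) = E) then absorption (E AND (E OR v) = E):
= (X NAND Y)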